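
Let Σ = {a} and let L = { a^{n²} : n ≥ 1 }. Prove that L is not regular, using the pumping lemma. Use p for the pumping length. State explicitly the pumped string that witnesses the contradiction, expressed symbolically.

a^{p²+k}

Suppose for contradiction that L is regular, and let p be the pumping length.
Take w = a^{p²} ∈ L with |w| = p² ≥ p.
The pumping lemma gives a decomposition w = xyz where |xy| ≤ p and y is nonempty.
Then y = a^k for some k with 1 ≤ k ≤ p.
Pump with i = 2: xy^2z = a^{p²+k}. Since 1 ≤ k ≤ p, p² < p²+k ≤ p²+p < (p+1)², so p²+k lies strictly between consecutive squares and is not a perfect square. So xy^2z ∉ L.
This contradicts the pumping lemma, so L is not regular.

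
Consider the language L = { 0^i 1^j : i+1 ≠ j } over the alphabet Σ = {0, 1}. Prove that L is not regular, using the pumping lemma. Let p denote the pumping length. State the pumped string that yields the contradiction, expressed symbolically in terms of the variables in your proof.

Suppose for contradiction that L is regular, and let p be the pumping length.
Choose w = 0^p 1^{p+p!+1}. Since p ≠ (p+p!+1)-1 = p+p!, w ∈ L; and |w| ≥ p.
Write w = xyz as guaranteed by the lemma, with |xy| ≤ p and |y| ≥ 1.
Since the first p symbols of w are all 0's and |xy| ≤ p, y lies entirely in the leading 0-block: y = 0^k for some k with 1 ≤ k ≤ p.
Since 1 ≤ k ≤ p, k divides p!; set t = 1 + p!/k. Then xy^t z has p + (p!/k)·k = p + p! copies of 0. Now the 0-count is p+p! and (1-count)-1 = (p+p!+1)-1 = p+p!, so i+1 ≠ j fails. So xy^t z = 0^{p+p!} 1^{p+p!+1} ∉ L.
This contradicts the pumping lemma, so L is not regular.

0^{p+p!} 1^{p+p!+1}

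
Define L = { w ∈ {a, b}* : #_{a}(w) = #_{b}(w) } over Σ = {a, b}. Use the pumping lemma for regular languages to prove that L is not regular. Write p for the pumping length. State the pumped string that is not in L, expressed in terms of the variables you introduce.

Assume L is regular; let p be its pumping constant.
Choose w = a^p b^p ∈ L with |w| = 2p ≥ p.
The pumping lemma gives a decomposition w = xyz where |xy| ≤ p and |y| > 0.
The first p characters of w are a's, so xy (and hence y) consists only of a's. Write y = a^k, 1 ≤ k ≤ p.
Pump with i = 2: xy^2z = a^{p+k} b^p has p+k occurrences of a but only p of b. Since k ≥ 1 the counts differ, so xy^2z ∉ L.
This is a contradiction; hence L is not regular.

a^{p+k} b^p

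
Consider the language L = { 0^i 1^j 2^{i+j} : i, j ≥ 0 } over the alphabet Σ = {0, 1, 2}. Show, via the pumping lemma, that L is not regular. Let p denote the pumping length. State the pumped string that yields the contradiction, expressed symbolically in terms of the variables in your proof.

Assume L is regular; let p be its pumping constant.
Take w = 0^p 1^p 2^{2p} ∈ L (with i=j=p, i+j=2p), |w| = 4p ≥ p.
Write w = xyz as guaranteed by the lemma, with |xy| ≤ p and y is nonempty.
Since the first p symbols of w are all 0's and |xy| ≤ p, y lies entirely in the leading 0-block: y = 0^k for some k with 1 ≤ k ≤ p.
Consider xy^2z = 0^{p+k} 1^p 2^{2p}. Now the 0- and 1-counts sum to 2p+k, but the 2-count is 2p ≠ 2p+k. So xy^2z ∉ L.
This is a contradiction; hence L is not regular.

0^{p+k} 1^p 2^{2p}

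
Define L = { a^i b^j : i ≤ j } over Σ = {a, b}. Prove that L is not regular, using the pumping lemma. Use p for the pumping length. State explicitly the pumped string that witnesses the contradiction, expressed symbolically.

Assume L is regular. Let p be the pumping length given by the pumping lemma.
Choose w = a^p b^p ∈ L, with |w| = 2p ≥ p.
By the pumping lemma, w = xyz with |xy| ≤ p and |y| > 0.
The first p characters of w are a's, so xy (and hence y) consists only of a's. Write y = a^k, 1 ≤ k ≤ p.
Consider xy^2z = a^{p+k} b^p. Since k ≥ 1, the a-count p+k exceeds the b-count p, so i ≤ j fails; thus xy^2z ∉ L.
This contradicts the pumping lemma, so L is not regular.

a^{p+k} b^p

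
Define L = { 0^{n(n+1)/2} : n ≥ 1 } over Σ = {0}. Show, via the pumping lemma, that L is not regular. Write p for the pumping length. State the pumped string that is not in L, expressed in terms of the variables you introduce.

0^{p(p+1)/2+k}

Toward a contradiction, assume L is regular with pumping length p.
Take w = 0^{p(p+1)/2} ∈ L with |w| = p(p+1)/2 ≥ p.
By the pumping lemma, w = xyz with |xy| ≤ p and |y| ≥ 1.
Then y = 0^k for some k with 1 ≤ k ≤ p.
Pump with i = 2: xy^2z = 0^{p(p+1)/2+k}. Since 1 ≤ k ≤ p, p(p+1)/2 < p(p+1)/2+k ≤ p(p+1)/2+p < (p+1)(p+2)/2, so p(p+1)/2+k is strictly between consecutive triangular numbers. So xy^2z ∉ L.
This is a contradiction; hence L is not regular.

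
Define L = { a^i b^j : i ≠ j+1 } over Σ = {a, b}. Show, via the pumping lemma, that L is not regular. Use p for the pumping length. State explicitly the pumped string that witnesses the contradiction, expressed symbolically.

a^{p+p!} b^{p+p!-1}

Suppose for contradiction that L is regular, and let p be the pumping length.
Choose w = a^p b^{p+p!-1}. Since p ≠ (p+p!-1)+1 = p+p!, w ∈ L; and |w| ≥ p.
By the pumping lemma, w = xyz with |xy| ≤ p and |y| ≥ 1.
The first p characters of w are a's, so xy (and hence y) consists only of a's. Write y = a^k, 1 ≤ k ≤ p.
Since 1 ≤ k ≤ p, k divides p!; set t = 1 + p!/k. Then xy^t z has p + (p!/k)·k = p + p! copies of a. Now the a-count is p+p! and (b-count)+1 = (p+p!-1)+1 = p+p!, so i ≠ j+1 fails. So xy^t z = a^{p+p!} b^{p+p!-1} ∉ L.
This is a contradiction; hence L is not regular.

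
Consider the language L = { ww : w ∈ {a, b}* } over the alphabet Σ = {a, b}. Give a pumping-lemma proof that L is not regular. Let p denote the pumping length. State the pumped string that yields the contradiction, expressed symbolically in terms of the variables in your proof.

Suppose for contradiction that L is regular, and let p be the pumping length.
Take w = a^p b^p a^p b^p = uu where u = a^pb^p; then w ∈ L and |w| = 4p ≥ p.
Write w = xyz as guaranteed by the lemma, with |xy| ≤ p and y is nonempty.
Because |xy| ≤ p and w begins with p copies of a, we have y = a^k with 1 ≤ k ≤ p.
Pump with i = 2: xy^2z = a^{p+k} b^p a^p b^p, of length 4p+k. Suppose this equals vv. The string starts with a and ends with b, so v does too; thus the boundary between the two copies of v is a b→a transition. There is exactly one such transition, at position 2p+k, so |v| = 2p+k and |vv| = 4p+2k ≠ 4p+k since k ≥ 1. So xy^2z ∉ L.
Contradiction. Therefore L is not regular.

a^{p+k} b^p a^p b^p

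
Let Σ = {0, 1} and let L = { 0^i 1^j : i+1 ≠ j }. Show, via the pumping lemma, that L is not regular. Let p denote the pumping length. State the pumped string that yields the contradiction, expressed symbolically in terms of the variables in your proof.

0^{p+p!} 1^{p+p!+1}

Assume L is regular. Let p be the pumping length given by the pumping lemma.
Choose w = 0^p 1^{p+p!+1}. Since p ≠ (p+p!+1)-1 = p+p!, w ∈ L; and |w| ≥ p.
By the pumping lemma, w = xyz with |xy| ≤ p and |y| > 0.
Because |xy| ≤ p and w begins with p copies of 0, we have y = 0^k with 1 ≤ k ≤ p.
Since 1 ≤ k ≤ p, k divides p!; set t = 1 + p!/k. Then xy^t z has p + (p!/k)·k = p + p! copies of 0. Now the 0-count is p+p! and (1-count)-1 = (p+p!+1)-1 = p+p!, so i+1 ≠ j fails. So xy^t z = 0^{p+p!} 1^{p+p!+1} ∉ L.
This is a contradiction; hence L is not regular.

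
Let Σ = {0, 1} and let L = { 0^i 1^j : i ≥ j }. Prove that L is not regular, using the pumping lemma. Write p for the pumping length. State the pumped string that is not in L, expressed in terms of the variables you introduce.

Assume L is regular; let p be its pumping constant.
Choose w = 0^p 1^p ∈ L, with |w| = 2p ≥ p.
By the pumping lemma, w = xyz with |xy| ≤ p and y is nonempty.
Because |xy| ≤ p and w begins with p copies of 0, we have y = 0^k with 1 ≤ k ≤ p.
Consider xy^0z = xz = 0^{p-k} 1^p. Since k ≥ 1, the 0-count p-k is less than p, so i ≥ j fails; thus xz ∉ L.
This is a contradiction; hence L is not regular.

0^{p-k} 1^p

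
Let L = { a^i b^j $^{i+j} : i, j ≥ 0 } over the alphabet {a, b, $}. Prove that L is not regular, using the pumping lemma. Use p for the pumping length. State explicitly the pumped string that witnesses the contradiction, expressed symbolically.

Assume L is regular. Let p be the pumping length given by the pumping lemma.
Take w = a^p b^p $^{2p} ∈ L (with i=j=p, i+j=2p), |w| = 4p ≥ p.
The pumping lemma gives a decomposition w = xyz where |xy| ≤ p and y is nonempty.
Because |xy| ≤ p and w begins with p copies of a, we have y = a^k with 1 ≤ k ≤ p.
Consider xy^2z = a^{p+k} b^p $^{2p}. Now the a- and b-counts sum to 2p+k, but the $-count is 2p ≠ 2p+k. So xy^2z ∉ L.
Contradiction. Therefore L is not regular.

a^{p+k} b^p $^{2p}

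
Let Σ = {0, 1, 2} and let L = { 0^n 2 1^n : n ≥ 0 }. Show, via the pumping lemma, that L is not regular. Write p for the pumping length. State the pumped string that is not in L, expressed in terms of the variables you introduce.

0^{p+k} 2 1^p

Assume L is regular; let p be its pumping constant.
Take w = 0^p 2 1^p ∈ L with |w| = 2p+1 ≥ p.
By the pumping lemma, w = xyz with |xy| ≤ p and |y| ≥ 1.
Because |xy| ≤ p and w begins with p copies of 0, we have y = 0^k with 1 ≤ k ≤ p.
Pump with i = 2: xy^2z = 0^{p+k} 2 1^p, which would require p+k = p. But k ≥ 1, so xy^2z ∉ L.
This contradicts the pumping lemma, so L is not regular.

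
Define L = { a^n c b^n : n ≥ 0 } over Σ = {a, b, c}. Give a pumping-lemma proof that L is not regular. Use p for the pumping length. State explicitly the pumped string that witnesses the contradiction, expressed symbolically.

Suppose for contradiction that L is regular, and let p be the pumping length.
Take w = a^p c b^p ∈ L with |w| = 2p+1 ≥ p.
By the pumping lemma, w = xyz with |xy| ≤ p and |y| > 0.
The first p characters of w are a's, so xy (and hence y) consists only of a's. Write y = a^k, 1 ≤ k ≤ p.
Pump with i = 2: xy^2z = a^{p+k} c b^p, which would require p+k = p. But k ≥ 1, so xy^2z ∉ L.
Contradiction. Therefore L is not regular.

a^{p+k} c b^p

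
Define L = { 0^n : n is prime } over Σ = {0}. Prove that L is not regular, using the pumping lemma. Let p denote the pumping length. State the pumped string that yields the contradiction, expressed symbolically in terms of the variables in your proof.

0^{q(1+k)}

Suppose for contradiction that L is regular, and let p be the pumping length.
Let q be a prime with q ≥ p+2 (infinitely many primes exist), and take w = 0^q ∈ L with |w| = q ≥ p.
By the pumping lemma, w = xyz with |xy| ≤ p and y is nonempty.
Then y = 0^k for some k with 1 ≤ k ≤ p.
Since 1 ≤ k ≤ p, |xz| = q-k. Pump with i = q+1: |xy^{q+1}z| = (q-k)+(q+1)k = q+qk = q(1+k), which is composite (both factors ≥ 2). So xy^{q+1}z = 0^{q(1+k)} ∉ L.
This contradicts the pumping lemma, so L is not regular.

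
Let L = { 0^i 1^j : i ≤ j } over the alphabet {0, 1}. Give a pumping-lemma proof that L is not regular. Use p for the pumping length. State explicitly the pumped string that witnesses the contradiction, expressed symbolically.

Assume L is regular. Let p be the pumping length given by the pumping lemma.
Choose w = 0^p 1^p ∈ L, with |w| = 2p ≥ p.
The pumping lemma gives a decomposition w = xyz where |xy| ≤ p and |y| ≥ 1.
Since the first p symbols of w are all 0's and |xy| ≤ p, y lies entirely in the leading 0-block: y = 0^k for some k with 1 ≤ k ≤ p.
Consider xy^2z = 0^{p+k} 1^p. Since k ≥ 1, the 0-count p+k exceeds the 1-count p, so i ≤ j fails; thus xy^2z ∉ L.
This contradicts the pumping lemma, so L is not regular.

0^{p+k} 1^p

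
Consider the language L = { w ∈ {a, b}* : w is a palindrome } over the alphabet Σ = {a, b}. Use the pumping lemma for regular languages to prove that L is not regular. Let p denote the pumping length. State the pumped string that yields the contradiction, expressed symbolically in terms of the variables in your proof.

Assume L is regular; let p be its pumping constant.
Take w = a^p b a^p, a palindrome of length 2p+1 ≥ p.
By the pumping lemma, w = xyz with |xy| ≤ p and |y| ≥ 1.
Since the first p symbols of w are all a's and |xy| ≤ p, y lies entirely in the leading a-block: y = a^k for some k with 1 ≤ k ≤ p.
Pump with i = 2: xy^2z = a^{p+k} b a^p. Its reverse is a^p b a^{p+k}, which differs from xy^2z since k ≥ 1. So xy^2z is not a palindrome and xy^2z ∉ L.
This is a contradiction; hence L is not regular.

a^{p+k} b a^p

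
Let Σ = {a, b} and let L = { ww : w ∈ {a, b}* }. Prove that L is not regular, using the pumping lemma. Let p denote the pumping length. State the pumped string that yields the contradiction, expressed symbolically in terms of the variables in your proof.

Assume L is regular; let p be its pumping constant.
Take w = a^p b^p a^p b^p = uu where u = a^pb^p; then w ∈ L and |w| = 4p ≥ p.
By the pumping lemma, w = xyz with |xy| ≤ p and y is nonempty.
The first p characters of w are a's, so xy (and hence y) consists only of a's. Write y = a^k, 1 ≤ k ≤ p.
Pump with i = 2: xy^2z = a^{p+k} b^p a^p b^p, of length 4p+k. Suppose this equals vv. The string starts with a and ends with b, so v does too; thus the boundary between the two copies of v is a b→a transition. There is exactly one such transition, at position 2p+k, so |v| = 2p+k and |vv| = 4p+2k ≠ 4p+k since k ≥ 1. So xy^2z ∉ L.
Contradiction. Therefore L is not regular.

a^{p+k} b^p a^p b^p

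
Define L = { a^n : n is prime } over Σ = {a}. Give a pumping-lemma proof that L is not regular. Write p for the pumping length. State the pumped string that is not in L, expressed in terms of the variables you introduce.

Assume L is regular; let p be its pumping constant.
Let q be a prime with q ≥ p+2 (infinitely many primes exist), and take w = a^q ∈ L with |w| = q ≥ p.
By the pumping lemma, w = xyz with |xy| ≤ p and |y| ≥ 1.
Then y = a^k for some k with 1 ≤ k ≤ p.
Since 1 ≤ k ≤ p, |xz| = q-k. Pump with i = q+1: |xy^{q+1}z| = (q-k)+(q+1)k = q+qk = q(1+k), which is composite (both factors ≥ 2). So xy^{q+1}z = a^{q(1+k)} ∉ L.
Contradiction. Therefore L is not regular.

a^{q(1+k)}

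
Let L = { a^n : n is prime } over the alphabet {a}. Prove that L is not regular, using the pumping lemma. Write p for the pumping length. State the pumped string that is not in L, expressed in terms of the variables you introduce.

a^{q(1+k)}

Toward a contradiction, assume L is regular with pumping length p.
Let q be a prime with q ≥ p+2 (infinitely many primes exist), and take w = a^q ∈ L with |w| = q ≥ p.
By the pumping lemma, w = xyz with |xy| ≤ p and |y| ≥ 1.
Then y = a^k for some k with 1 ≤ k ≤ p.
Since 1 ≤ k ≤ p, |xz| = q-k. Pump with i = q+1: |xy^{q+1}z| = (q-k)+(q+1)k = q+qk = q(1+k), which is composite (both factors ≥ 2). So xy^{q+1}z = a^{q(1+k)} ∉ L.
This contradicts the pumping lemma, so L is not regular.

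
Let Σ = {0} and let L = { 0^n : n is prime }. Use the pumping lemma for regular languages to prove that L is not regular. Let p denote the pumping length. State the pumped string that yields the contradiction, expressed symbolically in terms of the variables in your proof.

Assume L is regular. Let p be the pumping length given by the pumping lemma.
Let q be a prime with q ≥ p+2 (infinitely many primes exist), and take w = 0^q ∈ L with |w| = q ≥ p.
Write w = xyz as guaranteed by the lemma, with |xy| ≤ p and y is nonempty.
Then y = 0^k for some k with 1 ≤ k ≤ p.
Since 1 ≤ k ≤ p, |xz| = q-k. Pump with i = q+1: |xy^{q+1}z| = (q-k)+(q+1)k = q+qk = q(1+k), which is composite (both factors ≥ 2). So xy^{q+1}z = 0^{q(1+k)} ∉ L.
This is a contradiction; hence L is not regular.

0^{q(1+k)}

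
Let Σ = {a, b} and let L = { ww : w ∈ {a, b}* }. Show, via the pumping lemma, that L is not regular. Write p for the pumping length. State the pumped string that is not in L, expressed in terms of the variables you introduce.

Suppose for contradiction that L is regular, and let p be the pumping length.
Take w = a^p b^p a^p b^p = uu where u = a^pb^p; then w ∈ L and |w| = 4p ≥ p.
The pumping lemma gives a decomposition w = xyz where |xy| ≤ p and y is nonempty.
Because |xy| ≤ p and w begins with p copies of a, we have y = a^k with 1 ≤ k ≤ p.
Pump with i = 2: xy^2z = a^{p+k} b^p a^p b^p, of length 4p+k. Suppose this equals vv. The string starts with a and ends with b, so v does too; thus the boundary between the two copies of v is a b→a transition. There is exactly one such transition, at position 2p+k, so |v| = 2p+k and |vv| = 4p+2k ≠ 4p+k since k ≥ 1. So xy^2z ∉ L.
This contradicts the pumping lemma, so L is not regular.

a^{p+k} b^p a^p b^p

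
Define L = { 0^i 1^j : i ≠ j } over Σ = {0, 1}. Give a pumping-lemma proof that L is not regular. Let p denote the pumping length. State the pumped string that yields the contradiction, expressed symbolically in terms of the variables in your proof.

0^{p+p!} 1^{p+p!}

Assume L is regular; let p be its pumping constant.
Choose w = 0^p 1^{p+p!}. Since p ≠ p+p!, w ∈ L; and |w| ≥ p.
The pumping lemma gives a decomposition w = xyz where |xy| ≤ p and |y| > 0.
Since the first p symbols of w are all 0's and |xy| ≤ p, y lies entirely in the leading 0-block: y = 0^k for some k with 1 ≤ k ≤ p.
Since 1 ≤ k ≤ p, k divides p!; set t = 1 + p!/k. Then xy^t z has p + (p!/k)·k = p + p! copies of 0. Now the 0-count equals the 1-count, so i ≠ j fails. So xy^t z = 0^{p+p!} 1^{p+p!} ∉ L.
Contradiction. Therefore L is not regular.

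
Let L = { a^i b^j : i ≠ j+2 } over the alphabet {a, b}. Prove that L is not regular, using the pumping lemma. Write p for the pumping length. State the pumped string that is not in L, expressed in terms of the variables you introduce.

Suppose for contradiction that L is regular, and let p be the pumping length.
Choose w = a^p b^{p+p!-2}. Since p ≠ (p+p!-2)+2 = p+p!, w ∈ L; and |w| ≥ p.
By the pumping lemma, w = xyz with |xy| ≤ p and |y| ≥ 1.
Because |xy| ≤ p and w begins with p copies of a, we have y = a^k with 1 ≤ k ≤ p.
Since 1 ≤ k ≤ p, k divides p!; set t = 1 + p!/k. Then xy^t z has p + (p!/k)·k = p + p! copies of a. Now the a-count is p+p! and (b-count)+2 = (p+p!-2)+2 = p+p!, so i ≠ j+2 fails. So xy^t z = a^{p+p!} b^{p+p!-2} ∉ L.
This is a contradiction; hence L is not regular.

a^{p+p!} b^{p+p!-2}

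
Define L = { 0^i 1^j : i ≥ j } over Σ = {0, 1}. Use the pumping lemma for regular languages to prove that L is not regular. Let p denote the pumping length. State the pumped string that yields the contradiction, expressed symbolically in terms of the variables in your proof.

Assume L is regular. Let p be the pumping length given by the pumping lemma.
Choose w = 0^p 1^p ∈ L, with |w| = 2p ≥ p.
Write w = xyz as guaranteed by the lemma, with |xy| ≤ p and |y| > 0.
The first p characters of w are 0's, so xy (and hence y) consists only of 0's. Write y = 0^k, 1 ≤ k ≤ p.
Consider xy^0z = xz = 0^{p-k} 1^p. Since k ≥ 1, the 0-count p-k is less than p, so i ≥ j fails; thus xz ∉ L.
This is a contradiction; hence L is not regular.

0^{p-k} 1^p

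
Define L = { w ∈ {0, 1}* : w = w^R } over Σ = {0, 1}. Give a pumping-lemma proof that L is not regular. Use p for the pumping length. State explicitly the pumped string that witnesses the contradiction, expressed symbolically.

Toward a contradiction, assume L is regular with pumping length p.
Take w = 0^p 1 0^p, a palindrome of length 2p+1 ≥ p.
The pumping lemma gives a decomposition w = xyz where |xy| ≤ p and |y| ≥ 1.
The first p characters of w are 0's, so xy (and hence y) consists only of 0's. Write y = 0^k, 1 ≤ k ≤ p.
Pump with i = 2: xy^2z = 0^{p+k} 1 0^p. Its reverse is 0^p 1 0^{p+k}, which differs from xy^2z since k ≥ 1. So xy^2z is not a palindrome and xy^2z ∉ L.
This is a contradiction; hence L is not regular.

0^{p+k} 1 0^p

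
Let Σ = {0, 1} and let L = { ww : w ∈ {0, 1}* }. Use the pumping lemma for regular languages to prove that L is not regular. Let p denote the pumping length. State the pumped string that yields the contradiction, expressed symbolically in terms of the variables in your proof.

0^{p+k} 1^p 0^p 1^p

Suppose for contradiction that L is regular, and let p be the pumping length.
Take w = 0^p 1^p 0^p 1^p = uu where u = 0^p1^p; then w ∈ L and |w| = 4p ≥ p.
By the pumping lemma, w = xyz with |xy| ≤ p and |y| > 0.
The first p characters of w are 0's, so xy (and hence y) consists only of 0's. Write y = 0^k, 1 ≤ k ≤ p.
Pump with i = 2: xy^2z = 0^{p+k} 1^p 0^p 1^p, of length 4p+k. Suppose this equals vv. The string starts with 0 and ends with 1, so v does too; thus the boundary between the two copies of v is a 1→0 transition. There is exactly one such transition, at position 2p+k, so |v| = 2p+k and |vv| = 4p+2k ≠ 4p+k since k ≥ 1. So xy^2z ∉ L.
This contradicts the pumping lemma, so L is not regular.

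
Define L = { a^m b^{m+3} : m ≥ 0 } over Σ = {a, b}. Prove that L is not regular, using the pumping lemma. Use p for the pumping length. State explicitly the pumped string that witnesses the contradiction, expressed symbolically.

a^{p+k} b^{p+3}

Assume L is regular. Let p be the pumping length given by the pumping lemma.
Choose w = a^p b^{p+3}, which is in L with |w| = 2p+3 ≥ p.
Write w = xyz as guaranteed by the lemma, with |xy| ≤ p and y is nonempty.
Since the first p symbols of w are all a's and |xy| ≤ p, y lies entirely in the leading a-block: y = a^k for some k with 1 ≤ k ≤ p.
Pump with i = 2: xy^2z = a^{p+k} b^{p+3}. For this to lie in L we would need p+3 = (p+k)+3, which forces k = 0. But k ≥ 1, so xy^2z ∉ L.
This is a contradiction; hence L is not regular.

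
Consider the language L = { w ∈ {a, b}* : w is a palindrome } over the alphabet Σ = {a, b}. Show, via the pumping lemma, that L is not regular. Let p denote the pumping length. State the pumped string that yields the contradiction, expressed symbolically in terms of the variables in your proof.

a^{p+k} b a^p

Toward a contradiction, assume L is regular with pumping length p.
Take w = a^p b a^p, a palindrome of length 2p+1 ≥ p.
The pumping lemma gives a decomposition w = xyz where |xy| ≤ p and |y| ≥ 1.
Since the first p symbols of w are all a's and |xy| ≤ p, y lies entirely in the leading a-block: y = a^k for some k with 1 ≤ k ≤ p.
Pump with i = 2: xy^2z = a^{p+k} b a^p. Its reverse is a^p b a^{p+k}, which differs from xy^2z since k ≥ 1. So xy^2z is not a palindrome and xy^2z ∉ L.
This is a contradiction; hence L is not regular.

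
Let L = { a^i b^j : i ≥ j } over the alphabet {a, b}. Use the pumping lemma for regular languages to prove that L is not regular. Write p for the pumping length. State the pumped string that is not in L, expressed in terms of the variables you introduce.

Assume L is regular. Let p be the pumping length given by the pumping lemma.
Choose w = a^p b^p ∈ L, with |w| = 2p ≥ p.
The pumping lemma gives a decomposition w = xyz where |xy| ≤ p and |y| ≥ 1.
Because |xy| ≤ p and w begins with p copies of a, we have y = a^k with 1 ≤ k ≤ p.
Consider xy^0z = xz = a^{p-k} b^p. Since k ≥ 1, the a-count p-k is less than p, so i ≥ j fails; thus xz ∉ L.
This contradicts the pumping lemma, so L is not regular.

a^{p-k} b^p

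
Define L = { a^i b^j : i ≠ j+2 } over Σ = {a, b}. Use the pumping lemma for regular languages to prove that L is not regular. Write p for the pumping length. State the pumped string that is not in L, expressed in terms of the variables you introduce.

a^{p+p!} b^{p+p!-2}

Assume L is regular. Let p be the pumping length given by the pumping lemma.
Choose w = a^p b^{p+p!-2}. Since p ≠ (p+p!-2)+2 = p+p!, w ∈ L; and |w| ≥ p.
By the pumping lemma, w = xyz with |xy| ≤ p and |y| ≥ 1.
Because |xy| ≤ p and w begins with p copies of a, we have y = a^k with 1 ≤ k ≤ p.
Since 1 ≤ k ≤ p, k divides p!; set t = 1 + p!/k. Then xy^t z has p + (p!/k)·k = p + p! copies of a. Now the a-count is p+p! and (b-count)+2 = (p+p!-2)+2 = p+p!, so i ≠ j+2 fails. So xy^t z = a^{p+p!} b^{p+p!-2} ∉ L.
Contradiction. Therefore L is not regular.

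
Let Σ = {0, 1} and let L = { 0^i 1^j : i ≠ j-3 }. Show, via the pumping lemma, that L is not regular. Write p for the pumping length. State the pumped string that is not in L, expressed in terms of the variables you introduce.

0^{p+p!} 1^{p+p!+3}

Assume L is regular. Let p be the pumping length given by the pumping lemma.
Choose w = 0^p 1^{p+p!+3}. Since p ≠ (p+p!+3)-3 = p+p!, w ∈ L; and |w| ≥ p.
The pumping lemma gives a decomposition w = xyz where |xy| ≤ p and |y| ≥ 1.
Since the first p symbols of w are all 0's and |xy| ≤ p, y lies entirely in the leading 0-block: y = 0^k for some k with 1 ≤ k ≤ p.
Since 1 ≤ k ≤ p, k divides p!; set t = 1 + p!/k. Then xy^t z has p + (p!/k)·k = p + p! copies of 0. Now the 0-count is p+p! and (1-count)-3 = (p+p!+3)-3 = p+p!, so i ≠ j-3 fails. So xy^t z = 0^{p+p!} 1^{p+p!+3} ∉ L.
This is a contradiction; hence L is not regular.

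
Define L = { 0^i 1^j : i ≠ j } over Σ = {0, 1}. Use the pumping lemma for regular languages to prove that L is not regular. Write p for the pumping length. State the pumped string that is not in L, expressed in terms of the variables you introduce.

0^{p+p!} 1^{p+p!}

Suppose for contradiction that L is regular, and let p be the pumping length.
Choose w = 0^p 1^{p+p!}. Since p ≠ p+p!, w ∈ L; and |w| ≥ p.
Write w = xyz as guaranteed by the lemma, with |xy| ≤ p and y is nonempty.
Because |xy| ≤ p and w begins with p copies of 0, we have y = 0^k with 1 ≤ k ≤ p.
Since 1 ≤ k ≤ p, k divides p!; set t = 1 + p!/k. Then xy^t z has p + (p!/k)·k = p + p! copies of 0. Now the 0-count equals the 1-count, so i ≠ j fails. So xy^t z = 0^{p+p!} 1^{p+p!} ∉ L.
This contradicts the pumping lemma, so L is not regular.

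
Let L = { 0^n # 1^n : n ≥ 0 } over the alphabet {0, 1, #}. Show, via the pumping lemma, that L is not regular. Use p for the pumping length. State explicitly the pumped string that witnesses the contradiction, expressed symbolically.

Assume L is regular. Let p be the pumping length given by the pumping lemma.
Take w = 0^p # 1^p ∈ L with |w| = 2p+1 ≥ p.
Write w = xyz as guaranteed by the lemma, with |xy| ≤ p and |y| > 0.
The first p characters of w are 0's, so xy (and hence y) consists only of 0's. Write y = 0^k, 1 ≤ k ≤ p.
Pump with i = 2: xy^2z = 0^{p+k} # 1^p, which would require p+k = p. But k ≥ 1, so xy^2z ∉ L.
This contradicts the pumping lemma, so L is not regular.

0^{p+k} # 1^p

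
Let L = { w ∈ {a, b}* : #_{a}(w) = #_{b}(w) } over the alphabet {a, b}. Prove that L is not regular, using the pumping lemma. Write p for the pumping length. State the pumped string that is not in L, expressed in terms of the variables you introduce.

Suppose for contradiction that L is regular, and let p be the pumping length.
Choose w = a^p b^p ∈ L with |w| = 2p ≥ p.
Write w = xyz as guaranteed by the lemma, with |xy| ≤ p and |y| ≥ 1.
Since the first p symbols of w are all a's and |xy| ≤ p, y lies entirely in the leading a-block: y = a^k for some k with 1 ≤ k ≤ p.
Pump with i = 2: xy^2z = a^{p+k} b^p has p+k occurrences of a but only p of b. Since k ≥ 1 the counts differ, so xy^2z ∉ L.
This is a contradiction; hence L is not regular.

a^{p+k} b^p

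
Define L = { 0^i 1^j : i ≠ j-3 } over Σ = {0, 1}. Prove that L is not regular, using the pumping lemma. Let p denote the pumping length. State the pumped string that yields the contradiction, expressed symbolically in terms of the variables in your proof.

0^{p+p!} 1^{p+p!+3}

Assume L is regular; let p be its pumping constant.
Choose w = 0^p 1^{p+p!+3}. Since p ≠ (p+p!+3)-3 = p+p!, w ∈ L; and |w| ≥ p.
Write w = xyz as guaranteed by the lemma, with |xy| ≤ p and |y| ≥ 1.
The first p characters of w are 0's, so xy (and hence y) consists only of 0's. Write y = 0^k, 1 ≤ k ≤ p.
Since 1 ≤ k ≤ p, k divides p!; set t = 1 + p!/k. Then xy^t z has p + (p!/k)·k = p + p! copies of 0. Now the 0-count is p+p! and (1-count)-3 = (p+p!+3)-3 = p+p!, so i ≠ j-3 fails. So xy^t z = 0^{p+p!} 1^{p+p!+3} ∉ L.
This is a contradiction; hence L is not regular.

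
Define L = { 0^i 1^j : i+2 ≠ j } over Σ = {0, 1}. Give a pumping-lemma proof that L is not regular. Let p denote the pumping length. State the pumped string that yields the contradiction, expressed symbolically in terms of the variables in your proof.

Assume L is regular. Let p be the pumping length given by the pumping lemma.
Choose w = 0^p 1^{p+p!+2}. Since p ≠ (p+p!+2)-2 = p+p!, w ∈ L; and |w| ≥ p.
The pumping lemma gives a decomposition w = xyz where |xy| ≤ p and |y| > 0.
Since the first p symbols of w are all 0's and |xy| ≤ p, y lies entirely in the leading 0-block: y = 0^k for some k with 1 ≤ k ≤ p.
Since 1 ≤ k ≤ p, k divides p!; set t = 1 + p!/k. Then xy^t z has p + (p!/k)·k = p + p! copies of 0. Now the 0-count is p+p! and (1-count)-2 = (p+p!+2)-2 = p+p!, so i+2 ≠ j fails. So xy^t z = 0^{p+p!} 1^{p+p!+2} ∉ L.
Contradiction. Therefore L is not regular.

0^{p+p!} 1^{p+p!+2}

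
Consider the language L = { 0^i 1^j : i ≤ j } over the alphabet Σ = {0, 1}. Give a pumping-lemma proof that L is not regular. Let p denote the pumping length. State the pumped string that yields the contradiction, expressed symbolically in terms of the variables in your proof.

0^{p+k} 1^p

Assume L is regular; let p be its pumping constant.
Choose w = 0^p 1^p ∈ L, with |w| = 2p ≥ p.
The pumping lemma gives a decomposition w = xyz where |xy| ≤ p and |y| ≥ 1.
The first p characters of w are 0's, so xy (and hence y) consists only of 0's. Write y = 0^k, 1 ≤ k ≤ p.
Consider xy^2z = 0^{p+k} 1^p. Since k ≥ 1, the 0-count p+k exceeds the 1-count p, so i ≤ j fails; thus xy^2z ∉ L.
This contradicts the pumping lemma, so L is not regular.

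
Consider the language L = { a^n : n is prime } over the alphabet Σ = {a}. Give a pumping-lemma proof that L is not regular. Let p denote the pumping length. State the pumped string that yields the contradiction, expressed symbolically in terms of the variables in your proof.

a^{q(1+k)}

Suppose for contradiction that L is regular, and let p be the pumping length.
Let q be a prime with q ≥ p+2 (infinitely many primes exist), and take w = a^q ∈ L with |w| = q ≥ p.
The pumping lemma gives a decomposition w = xyz where |xy| ≤ p and y is nonempty.
Then y = a^k for some k with 1 ≤ k ≤ p.
Since 1 ≤ k ≤ p, |xz| = q-k. Pump with i = q+1: |xy^{q+1}z| = (q-k)+(q+1)k = q+qk = q(1+k), which is composite (both factors ≥ 2). So xy^{q+1}z = a^{q(1+k)} ∉ L.
This is a contradiction; hence L is not regular.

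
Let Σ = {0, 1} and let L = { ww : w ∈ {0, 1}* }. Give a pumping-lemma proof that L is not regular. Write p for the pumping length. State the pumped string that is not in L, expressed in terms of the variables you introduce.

Assume L is regular; let p be its pumping constant.
Take w = 0^p 1^p 0^p 1^p = uu where u = 0^p1^p; then w ∈ L and |w| = 4p ≥ p.
The pumping lemma gives a decomposition w = xyz where |xy| ≤ p and |y| ≥ 1.
The first p characters of w are 0's, so xy (and hence y) consists only of 0's. Write y = 0^k, 1 ≤ k ≤ p.
Pump with i = 2: xy^2z = 0^{p+k} 1^p 0^p 1^p, of length 4p+k. Suppose this equals vv. The string starts with 0 and ends with 1, so v does too; thus the boundary between the two copies of v is a 1→0 transition. There is exactly one such transition, at position 2p+k, so |v| = 2p+k and |vv| = 4p+2k ≠ 4p+k since k ≥ 1. So xy^2z ∉ L.
Contradiction. Therefore L is not regular.

0^{p+k} 1^p 0^p 1^p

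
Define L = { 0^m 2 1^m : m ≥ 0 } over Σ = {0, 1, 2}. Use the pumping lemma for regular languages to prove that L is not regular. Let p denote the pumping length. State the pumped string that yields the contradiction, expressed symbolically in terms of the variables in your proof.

Assume L is regular; let p be its pumping constant.
Take w = 0^p 2 1^p ∈ L with |w| = 2p+1 ≥ p.
The pumping lemma gives a decomposition w = xyz where |xy| ≤ p and |y| ≥ 1.
The first p characters of w are 0's, so xy (and hence y) consists only of 0's. Write y = 0^k, 1 ≤ k ≤ p.
Pump with i = 2: xy^2z = 0^{p+k} 2 1^p, which would require p+k = p. But k ≥ 1, so xy^2z ∉ L.
Contradiction. Therefore L is not regular.

0^{p+k} 2 1^p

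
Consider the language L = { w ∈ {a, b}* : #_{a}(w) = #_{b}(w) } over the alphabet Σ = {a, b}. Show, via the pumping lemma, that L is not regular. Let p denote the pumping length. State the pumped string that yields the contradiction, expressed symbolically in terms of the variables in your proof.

a^{p+k} b^p

Assume L is regular; let p be its pumping constant.
Choose w = a^p b^p ∈ L with |w| = 2p ≥ p.
By the pumping lemma, w = xyz with |xy| ≤ p and |y| ≥ 1.
Because |xy| ≤ p and w begins with p copies of a, we have y = a^k with 1 ≤ k ≤ p.
Pump with i = 2: xy^2z = a^{p+k} b^p has p+k occurrences of a but only p of b. Since k ≥ 1 the counts differ, so xy^2z ∉ L.
This is a contradiction; hence L is not regular.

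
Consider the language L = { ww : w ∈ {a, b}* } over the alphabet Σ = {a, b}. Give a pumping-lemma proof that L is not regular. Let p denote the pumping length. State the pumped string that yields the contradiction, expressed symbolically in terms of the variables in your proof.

Toward a contradiction, assume L is regular with pumping length p.
Take w = a^p b^p a^p b^p = uu where u = a^pb^p; then w ∈ L and |w| = 4p ≥ p.
The pumping lemma gives a decomposition w = xyz where |xy| ≤ p and |y| ≥ 1.
Since the first p symbols of w are all a's and |xy| ≤ p, y lies entirely in the leading a-block: y = a^k for some k with 1 ≤ k ≤ p.
Pump with i = 2: xy^2z = a^{p+k} b^p a^p b^p, of length 4p+k. Suppose this equals vv. The string starts with a and ends with b, so v does too; thus the boundary between the two copies of v is a b→a transition. There is exactly one such transition, at position 2p+k, so |v| = 2p+k and |vv| = 4p+2k ≠ 4p+k since k ≥ 1. So xy^2z ∉ L.
Contradiction. Therefore L is not regular.

a^{p+k} b^p a^p b^p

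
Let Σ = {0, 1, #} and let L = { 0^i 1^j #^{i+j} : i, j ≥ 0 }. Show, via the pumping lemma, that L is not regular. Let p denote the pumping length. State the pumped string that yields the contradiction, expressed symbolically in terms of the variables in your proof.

Assume L is regular. Let p be the pumping length given by the pumping lemma.
Take w = 0^p 1^p #^{2p} ∈ L (with i=j=p, i+j=2p), |w| = 4p ≥ p.
By the pumping lemma, w = xyz with |xy| ≤ p and y is nonempty.
Because |xy| ≤ p and w begins with p copies of 0, we have y = 0^k with 1 ≤ k ≤ p.
Consider xy^2z = 0^{p+k} 1^p #^{2p}. Now the 0- and 1-counts sum to 2p+k, but the #-count is 2p ≠ 2p+k. So xy^2z ∉ L.
Contradiction. Therefore L is not regular.

0^{p+k} 1^p #^{2p}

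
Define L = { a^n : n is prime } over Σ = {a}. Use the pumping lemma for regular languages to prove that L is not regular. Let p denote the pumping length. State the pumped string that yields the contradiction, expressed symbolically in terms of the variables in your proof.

a^{q(1+k)}

Suppose for contradiction that L is regular, and let p be the pumping length.
Let q be a prime with q ≥ p+2 (infinitely many primes exist), and take w = a^q ∈ L with |w| = q ≥ p.
Write w = xyz as guaranteed by the lemma, with |xy| ≤ p and |y| ≥ 1.
Then y = a^k for some k with 1 ≤ k ≤ p.
Since 1 ≤ k ≤ p, |xz| = q-k. Pump with i = q+1: |xy^{q+1}z| = (q-k)+(q+1)k = q+qk = q(1+k), which is composite (both factors ≥ 2). So xy^{q+1}z = a^{q(1+k)} ∉ L.
Contradiction. Therefore L is not regular.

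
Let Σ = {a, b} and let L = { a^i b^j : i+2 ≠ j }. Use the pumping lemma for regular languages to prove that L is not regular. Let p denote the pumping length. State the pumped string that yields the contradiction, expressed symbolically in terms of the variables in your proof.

a^{p+p!} b^{p+p!+2}

Assume L is regular; let p be its pumping constant.
Choose w = a^p b^{p+p!+2}. Since p ≠ (p+p!+2)-2 = p+p!, w ∈ L; and |w| ≥ p.
Write w = xyz as guaranteed by the lemma, with |xy| ≤ p and |y| > 0.
Because |xy| ≤ p and w begins with p copies of a, we have y = a^k with 1 ≤ k ≤ p.
Since 1 ≤ k ≤ p, k divides p!; set t = 1 + p!/k. Then xy^t z has p + (p!/k)·k = p + p! copies of a. Now the a-count is p+p! and (b-count)-2 = (p+p!+2)-2 = p+p!, so i+2 ≠ j fails. So xy^t z = a^{p+p!} b^{p+p!+2} ∉ L.
Contradiction. Therefore L is not regular.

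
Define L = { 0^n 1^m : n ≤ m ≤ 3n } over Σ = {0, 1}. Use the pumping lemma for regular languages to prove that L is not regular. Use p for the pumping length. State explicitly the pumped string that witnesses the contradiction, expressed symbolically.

Toward a contradiction, assume L is regular with pumping length p.
Take w = 0^p 1^p ∈ L (since p ≤ p ≤ 3p), with |w| = 2p ≥ p.
The pumping lemma gives a decomposition w = xyz where |xy| ≤ p and |y| > 0.
Because |xy| ≤ p and w begins with p copies of 0, we have y = 0^k with 1 ≤ k ≤ p.
Pump with i = 2: xy^2z = 0^{p+k} 1^p. Now n = p+k > p = m, so the condition n ≤ m fails. Thus xy^2z ∉ L.
This contradicts the pumping lemma, so L is not regular.

0^{p+k} 1^p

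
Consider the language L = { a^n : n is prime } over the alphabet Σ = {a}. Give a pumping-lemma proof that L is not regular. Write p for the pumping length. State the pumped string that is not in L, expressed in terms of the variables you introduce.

a^{q(1+k)}

Assume L is regular; let p be its pumping constant.
Let q be a prime with q ≥ p+2 (infinitely many primes exist), and take w = a^q ∈ L with |w| = q ≥ p.
By the pumping lemma, w = xyz with |xy| ≤ p and |y| ≥ 1.
Then y = a^k for some k with 1 ≤ k ≤ p.
Since 1 ≤ k ≤ p, |xz| = q-k. Pump with i = q+1: |xy^{q+1}z| = (q-k)+(q+1)k = q+qk = q(1+k), which is composite (both factors ≥ 2). So xy^{q+1}z = a^{q(1+k)} ∉ L.
Contradiction. Therefore L is not regular.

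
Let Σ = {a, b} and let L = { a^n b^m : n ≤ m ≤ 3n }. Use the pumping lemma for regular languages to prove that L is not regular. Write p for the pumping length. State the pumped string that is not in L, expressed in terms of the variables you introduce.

Assume L is regular. Let p be the pumping length given by the pumping lemma.
Take w = a^p b^p ∈ L (since p ≤ p ≤ 3p), with |w| = 2p ≥ p.
Write w = xyz as guaranteed by the lemma, with |xy| ≤ p and y is nonempty.
Because |xy| ≤ p and w begins with p copies of a, we have y = a^k with 1 ≤ k ≤ p.
Pump with i = 2: xy^2z = a^{p+k} b^p. Now n = p+k > p = m, so the condition n ≤ m fails. Thus xy^2z ∉ L.
Contradiction. Therefore L is not regular.

a^{p+k} b^p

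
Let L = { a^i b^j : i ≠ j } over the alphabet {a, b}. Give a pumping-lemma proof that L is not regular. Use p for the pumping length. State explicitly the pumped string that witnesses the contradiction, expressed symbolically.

Assume L is regular; let p be its pumping constant.
Choose w = a^p b^{p+p!}. Since p ≠ p+p!, w ∈ L; and |w| ≥ p.
Write w = xyz as guaranteed by the lemma, with |xy| ≤ p and |y| ≥ 1.
Because |xy| ≤ p and w begins with p copies of a, we have y = a^k with 1 ≤ k ≤ p.
Since 1 ≤ k ≤ p, k divides p!; set t = 1 + p!/k. Then xy^t z has p + (p!/k)·k = p + p! copies of a. Now the a-count equals the b-count, so i ≠ j fails. So xy^t z = a^{p+p!} b^{p+p!} ∉ L.
Contradiction. Therefore L is not regular.

a^{p+p!} b^{p+p!}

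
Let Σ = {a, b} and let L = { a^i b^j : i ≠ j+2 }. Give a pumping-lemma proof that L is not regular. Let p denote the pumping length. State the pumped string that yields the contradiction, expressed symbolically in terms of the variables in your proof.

Assume L is regular. Let p be the pumping length given by the pumping lemma.
Choose w = a^p b^{p+p!-2}. Since p ≠ (p+p!-2)+2 = p+p!, w ∈ L; and |w| ≥ p.
By the pumping lemma, w = xyz with |xy| ≤ p and |y| > 0.
The first p characters of w are a's, so xy (and hence y) consists only of a's. Write y = a^k, 1 ≤ k ≤ p.
Since 1 ≤ k ≤ p, k divides p!; set t = 1 + p!/k. Then xy^t z has p + (p!/k)·k = p + p! copies of a. Now the a-count is p+p! and (b-count)+2 = (p+p!-2)+2 = p+p!, so i ≠ j+2 fails. So xy^t z = a^{p+p!} b^{p+p!-2} ∉ L.
Contradiction. Therefore L is not regular.

a^{p+p!} b^{p+p!-2}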